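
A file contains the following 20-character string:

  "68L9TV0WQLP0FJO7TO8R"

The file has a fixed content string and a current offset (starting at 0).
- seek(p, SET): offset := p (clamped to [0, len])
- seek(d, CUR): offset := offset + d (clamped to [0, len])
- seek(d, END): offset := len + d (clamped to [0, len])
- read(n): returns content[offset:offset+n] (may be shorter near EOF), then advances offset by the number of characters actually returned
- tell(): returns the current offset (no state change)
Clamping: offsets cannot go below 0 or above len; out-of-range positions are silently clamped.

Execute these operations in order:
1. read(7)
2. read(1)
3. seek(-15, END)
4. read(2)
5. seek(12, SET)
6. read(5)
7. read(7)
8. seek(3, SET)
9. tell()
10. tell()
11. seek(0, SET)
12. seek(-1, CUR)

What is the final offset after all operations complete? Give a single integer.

Answer: 0

Derivation:
After 1 (read(7)): returned '68L9TV0', offset=7
After 2 (read(1)): returned 'W', offset=8
After 3 (seek(-15, END)): offset=5
After 4 (read(2)): returned 'V0', offset=7
After 5 (seek(12, SET)): offset=12
After 6 (read(5)): returned 'FJO7T', offset=17
After 7 (read(7)): returned 'O8R', offset=20
After 8 (seek(3, SET)): offset=3
After 9 (tell()): offset=3
After 10 (tell()): offset=3
After 11 (seek(0, SET)): offset=0
After 12 (seek(-1, CUR)): offset=0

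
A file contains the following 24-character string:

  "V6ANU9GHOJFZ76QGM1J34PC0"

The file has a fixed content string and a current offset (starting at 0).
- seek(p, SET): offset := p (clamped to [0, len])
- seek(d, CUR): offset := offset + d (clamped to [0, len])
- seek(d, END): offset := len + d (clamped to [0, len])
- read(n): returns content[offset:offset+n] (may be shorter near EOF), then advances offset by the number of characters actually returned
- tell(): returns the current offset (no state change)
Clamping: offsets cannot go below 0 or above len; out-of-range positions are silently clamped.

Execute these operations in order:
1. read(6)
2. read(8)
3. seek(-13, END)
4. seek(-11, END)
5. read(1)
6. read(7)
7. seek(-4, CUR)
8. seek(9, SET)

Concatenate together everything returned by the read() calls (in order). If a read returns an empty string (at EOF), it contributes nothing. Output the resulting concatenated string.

After 1 (read(6)): returned 'V6ANU9', offset=6
After 2 (read(8)): returned 'GHOJFZ76', offset=14
After 3 (seek(-13, END)): offset=11
After 4 (seek(-11, END)): offset=13
After 5 (read(1)): returned '6', offset=14
After 6 (read(7)): returned 'QGM1J34', offset=21
After 7 (seek(-4, CUR)): offset=17
After 8 (seek(9, SET)): offset=9

Answer: V6ANU9GHOJFZ766QGM1J34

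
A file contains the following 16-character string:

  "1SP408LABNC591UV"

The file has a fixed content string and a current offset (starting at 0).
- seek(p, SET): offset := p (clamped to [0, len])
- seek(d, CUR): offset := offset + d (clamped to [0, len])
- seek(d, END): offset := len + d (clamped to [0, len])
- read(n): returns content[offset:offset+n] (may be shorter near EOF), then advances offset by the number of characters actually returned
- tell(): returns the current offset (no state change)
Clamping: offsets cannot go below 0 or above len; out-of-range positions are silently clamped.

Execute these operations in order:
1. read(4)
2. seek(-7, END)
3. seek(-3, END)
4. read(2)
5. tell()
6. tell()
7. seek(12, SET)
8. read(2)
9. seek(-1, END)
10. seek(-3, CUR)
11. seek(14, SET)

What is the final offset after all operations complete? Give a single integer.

After 1 (read(4)): returned '1SP4', offset=4
After 2 (seek(-7, END)): offset=9
After 3 (seek(-3, END)): offset=13
After 4 (read(2)): returned '1U', offset=15
After 5 (tell()): offset=15
After 6 (tell()): offset=15
After 7 (seek(12, SET)): offset=12
After 8 (read(2)): returned '91', offset=14
After 9 (seek(-1, END)): offset=15
After 10 (seek(-3, CUR)): offset=12
After 11 (seek(14, SET)): offset=14

Answer: 14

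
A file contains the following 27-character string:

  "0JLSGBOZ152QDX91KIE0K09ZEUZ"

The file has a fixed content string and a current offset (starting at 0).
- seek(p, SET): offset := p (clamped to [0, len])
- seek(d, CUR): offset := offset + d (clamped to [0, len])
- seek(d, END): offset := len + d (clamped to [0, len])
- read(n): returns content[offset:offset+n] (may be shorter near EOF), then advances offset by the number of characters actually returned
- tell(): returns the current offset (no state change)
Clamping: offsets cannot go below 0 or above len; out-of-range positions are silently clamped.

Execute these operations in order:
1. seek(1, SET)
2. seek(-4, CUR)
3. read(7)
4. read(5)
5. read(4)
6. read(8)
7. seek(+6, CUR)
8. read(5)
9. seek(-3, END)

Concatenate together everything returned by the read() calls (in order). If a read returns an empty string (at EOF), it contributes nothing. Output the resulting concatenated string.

After 1 (seek(1, SET)): offset=1
After 2 (seek(-4, CUR)): offset=0
After 3 (read(7)): returned '0JLSGBO', offset=7
After 4 (read(5)): returned 'Z152Q', offset=12
After 5 (read(4)): returned 'DX91', offset=16
After 6 (read(8)): returned 'KIE0K09Z', offset=24
After 7 (seek(+6, CUR)): offset=27
After 8 (read(5)): returned '', offset=27
After 9 (seek(-3, END)): offset=24

Answer: 0JLSGBOZ152QDX91KIE0K09Z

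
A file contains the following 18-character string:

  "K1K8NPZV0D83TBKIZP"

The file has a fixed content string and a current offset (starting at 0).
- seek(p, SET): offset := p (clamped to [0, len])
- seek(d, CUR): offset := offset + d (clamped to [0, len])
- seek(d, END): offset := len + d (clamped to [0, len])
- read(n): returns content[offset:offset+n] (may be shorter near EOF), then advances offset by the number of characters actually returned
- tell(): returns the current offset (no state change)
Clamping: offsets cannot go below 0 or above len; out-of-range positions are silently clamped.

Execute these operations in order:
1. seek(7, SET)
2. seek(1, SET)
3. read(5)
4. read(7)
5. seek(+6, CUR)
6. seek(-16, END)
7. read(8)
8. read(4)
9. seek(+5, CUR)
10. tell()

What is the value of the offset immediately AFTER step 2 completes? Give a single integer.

Answer: 1

Derivation:
After 1 (seek(7, SET)): offset=7
After 2 (seek(1, SET)): offset=1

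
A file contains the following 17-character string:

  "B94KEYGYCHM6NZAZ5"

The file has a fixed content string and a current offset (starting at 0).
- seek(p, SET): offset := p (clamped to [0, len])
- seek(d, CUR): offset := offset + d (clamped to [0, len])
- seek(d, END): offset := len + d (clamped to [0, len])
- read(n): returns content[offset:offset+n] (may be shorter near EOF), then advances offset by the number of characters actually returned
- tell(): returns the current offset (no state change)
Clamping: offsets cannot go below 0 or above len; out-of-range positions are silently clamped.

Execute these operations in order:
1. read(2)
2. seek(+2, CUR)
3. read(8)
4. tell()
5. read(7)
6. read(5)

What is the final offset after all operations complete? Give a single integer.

After 1 (read(2)): returned 'B9', offset=2
After 2 (seek(+2, CUR)): offset=4
After 3 (read(8)): returned 'EYGYCHM6', offset=12
After 4 (tell()): offset=12
After 5 (read(7)): returned 'NZAZ5', offset=17
After 6 (read(5)): returned '', offset=17

Answer: 17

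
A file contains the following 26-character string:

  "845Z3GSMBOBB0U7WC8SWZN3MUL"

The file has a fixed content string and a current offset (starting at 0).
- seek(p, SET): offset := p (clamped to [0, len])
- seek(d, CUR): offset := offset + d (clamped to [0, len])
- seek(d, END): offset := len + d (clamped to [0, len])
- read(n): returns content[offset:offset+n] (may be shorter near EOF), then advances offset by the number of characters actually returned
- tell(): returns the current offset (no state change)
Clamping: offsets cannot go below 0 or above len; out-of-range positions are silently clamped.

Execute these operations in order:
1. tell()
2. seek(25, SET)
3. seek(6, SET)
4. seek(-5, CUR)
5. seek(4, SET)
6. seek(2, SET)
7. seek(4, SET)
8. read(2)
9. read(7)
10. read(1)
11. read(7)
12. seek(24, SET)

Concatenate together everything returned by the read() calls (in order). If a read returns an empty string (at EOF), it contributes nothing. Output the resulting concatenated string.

Answer: 3GSMBOBB0U7WC8SWZ

Derivation:
After 1 (tell()): offset=0
After 2 (seek(25, SET)): offset=25
After 3 (seek(6, SET)): offset=6
After 4 (seek(-5, CUR)): offset=1
After 5 (seek(4, SET)): offset=4
After 6 (seek(2, SET)): offset=2
After 7 (seek(4, SET)): offset=4
After 8 (read(2)): returned '3G', offset=6
After 9 (read(7)): returned 'SMBOBB0', offset=13
After 10 (read(1)): returned 'U', offset=14
After 11 (read(7)): returned '7WC8SWZ', offset=21
After 12 (seek(24, SET)): offset=24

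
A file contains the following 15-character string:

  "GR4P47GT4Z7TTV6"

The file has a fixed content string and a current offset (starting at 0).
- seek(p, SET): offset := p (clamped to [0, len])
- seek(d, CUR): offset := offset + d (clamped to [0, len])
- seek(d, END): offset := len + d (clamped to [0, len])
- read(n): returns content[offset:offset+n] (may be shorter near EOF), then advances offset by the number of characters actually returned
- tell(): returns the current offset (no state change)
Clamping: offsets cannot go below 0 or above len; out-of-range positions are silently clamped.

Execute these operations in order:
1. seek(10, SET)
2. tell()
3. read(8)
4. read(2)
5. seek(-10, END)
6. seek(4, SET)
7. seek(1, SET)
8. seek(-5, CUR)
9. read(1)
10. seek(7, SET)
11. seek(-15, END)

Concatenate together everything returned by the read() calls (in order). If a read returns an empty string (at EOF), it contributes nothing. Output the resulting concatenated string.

Answer: 7TTV6G

Derivation:
After 1 (seek(10, SET)): offset=10
After 2 (tell()): offset=10
After 3 (read(8)): returned '7TTV6', offset=15
After 4 (read(2)): returned '', offset=15
After 5 (seek(-10, END)): offset=5
After 6 (seek(4, SET)): offset=4
After 7 (seek(1, SET)): offset=1
After 8 (seek(-5, CUR)): offset=0
After 9 (read(1)): returned 'G', offset=1
After 10 (seek(7, SET)): offset=7
After 11 (seek(-15, END)): offset=0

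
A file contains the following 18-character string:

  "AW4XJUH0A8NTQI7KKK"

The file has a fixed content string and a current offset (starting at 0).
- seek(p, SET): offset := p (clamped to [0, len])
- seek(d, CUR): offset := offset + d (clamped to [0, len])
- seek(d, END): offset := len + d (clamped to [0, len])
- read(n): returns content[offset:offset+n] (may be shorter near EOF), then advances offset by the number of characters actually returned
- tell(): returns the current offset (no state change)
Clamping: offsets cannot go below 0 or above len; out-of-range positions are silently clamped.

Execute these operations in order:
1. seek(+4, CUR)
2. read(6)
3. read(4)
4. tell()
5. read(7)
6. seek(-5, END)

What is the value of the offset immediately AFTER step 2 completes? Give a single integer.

Answer: 10

Derivation:
After 1 (seek(+4, CUR)): offset=4
After 2 (read(6)): returned 'JUH0A8', offset=10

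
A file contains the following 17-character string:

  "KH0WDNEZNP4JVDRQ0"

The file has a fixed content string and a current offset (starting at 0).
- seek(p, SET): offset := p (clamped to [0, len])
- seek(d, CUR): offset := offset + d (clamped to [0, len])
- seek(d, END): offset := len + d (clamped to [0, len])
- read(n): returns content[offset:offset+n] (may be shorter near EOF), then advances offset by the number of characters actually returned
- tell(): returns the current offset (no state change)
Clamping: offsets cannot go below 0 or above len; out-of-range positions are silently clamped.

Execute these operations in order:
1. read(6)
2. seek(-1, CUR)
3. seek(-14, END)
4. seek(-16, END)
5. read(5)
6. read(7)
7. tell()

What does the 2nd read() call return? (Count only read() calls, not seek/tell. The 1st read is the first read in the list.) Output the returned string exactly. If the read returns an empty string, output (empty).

Answer: H0WDN

Derivation:
After 1 (read(6)): returned 'KH0WDN', offset=6
After 2 (seek(-1, CUR)): offset=5
After 3 (seek(-14, END)): offset=3
After 4 (seek(-16, END)): offset=1
After 5 (read(5)): returned 'H0WDN', offset=6
After 6 (read(7)): returned 'EZNP4JV', offset=13
After 7 (tell()): offset=13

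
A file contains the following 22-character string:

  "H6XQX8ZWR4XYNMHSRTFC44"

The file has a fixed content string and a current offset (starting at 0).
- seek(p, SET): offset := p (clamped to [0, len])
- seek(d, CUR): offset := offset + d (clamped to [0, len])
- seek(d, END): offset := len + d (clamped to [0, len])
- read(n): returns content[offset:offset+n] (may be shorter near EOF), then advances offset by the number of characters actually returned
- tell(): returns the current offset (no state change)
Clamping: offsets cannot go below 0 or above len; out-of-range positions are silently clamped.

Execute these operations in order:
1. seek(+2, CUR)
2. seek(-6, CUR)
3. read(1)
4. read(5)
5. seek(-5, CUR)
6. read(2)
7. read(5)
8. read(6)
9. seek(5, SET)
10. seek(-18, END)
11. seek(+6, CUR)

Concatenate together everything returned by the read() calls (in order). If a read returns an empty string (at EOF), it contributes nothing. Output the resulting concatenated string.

After 1 (seek(+2, CUR)): offset=2
After 2 (seek(-6, CUR)): offset=0
After 3 (read(1)): returned 'H', offset=1
After 4 (read(5)): returned '6XQX8', offset=6
After 5 (seek(-5, CUR)): offset=1
After 6 (read(2)): returned '6X', offset=3
After 7 (read(5)): returned 'QX8ZW', offset=8
After 8 (read(6)): returned 'R4XYNM', offset=14
After 9 (seek(5, SET)): offset=5
After 10 (seek(-18, END)): offset=4
After 11 (seek(+6, CUR)): offset=10

Answer: H6XQX86XQX8ZWR4XYNM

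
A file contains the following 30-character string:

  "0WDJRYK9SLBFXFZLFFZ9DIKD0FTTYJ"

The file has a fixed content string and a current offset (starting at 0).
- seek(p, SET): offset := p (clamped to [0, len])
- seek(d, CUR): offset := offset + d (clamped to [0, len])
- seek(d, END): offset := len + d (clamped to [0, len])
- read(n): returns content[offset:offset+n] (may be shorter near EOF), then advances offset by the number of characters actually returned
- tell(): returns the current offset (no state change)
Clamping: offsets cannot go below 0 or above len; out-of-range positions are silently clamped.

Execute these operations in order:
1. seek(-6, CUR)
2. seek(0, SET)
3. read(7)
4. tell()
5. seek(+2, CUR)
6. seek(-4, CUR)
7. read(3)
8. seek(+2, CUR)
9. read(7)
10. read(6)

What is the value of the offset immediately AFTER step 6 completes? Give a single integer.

Answer: 5

Derivation:
After 1 (seek(-6, CUR)): offset=0
After 2 (seek(0, SET)): offset=0
After 3 (read(7)): returned '0WDJRYK', offset=7
After 4 (tell()): offset=7
After 5 (seek(+2, CUR)): offset=9
After 6 (seek(-4, CUR)): offset=5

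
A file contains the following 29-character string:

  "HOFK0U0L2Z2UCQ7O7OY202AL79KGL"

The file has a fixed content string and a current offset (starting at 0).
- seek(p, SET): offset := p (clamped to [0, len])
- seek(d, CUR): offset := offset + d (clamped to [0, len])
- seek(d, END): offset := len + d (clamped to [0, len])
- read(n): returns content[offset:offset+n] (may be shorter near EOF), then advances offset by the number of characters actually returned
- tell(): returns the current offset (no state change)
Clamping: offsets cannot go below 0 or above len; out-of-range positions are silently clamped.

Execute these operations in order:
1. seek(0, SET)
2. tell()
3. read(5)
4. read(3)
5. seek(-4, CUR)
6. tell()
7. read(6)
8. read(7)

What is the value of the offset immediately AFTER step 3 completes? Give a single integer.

Answer: 5

Derivation:
After 1 (seek(0, SET)): offset=0
After 2 (tell()): offset=0
After 3 (read(5)): returned 'HOFK0', offset=5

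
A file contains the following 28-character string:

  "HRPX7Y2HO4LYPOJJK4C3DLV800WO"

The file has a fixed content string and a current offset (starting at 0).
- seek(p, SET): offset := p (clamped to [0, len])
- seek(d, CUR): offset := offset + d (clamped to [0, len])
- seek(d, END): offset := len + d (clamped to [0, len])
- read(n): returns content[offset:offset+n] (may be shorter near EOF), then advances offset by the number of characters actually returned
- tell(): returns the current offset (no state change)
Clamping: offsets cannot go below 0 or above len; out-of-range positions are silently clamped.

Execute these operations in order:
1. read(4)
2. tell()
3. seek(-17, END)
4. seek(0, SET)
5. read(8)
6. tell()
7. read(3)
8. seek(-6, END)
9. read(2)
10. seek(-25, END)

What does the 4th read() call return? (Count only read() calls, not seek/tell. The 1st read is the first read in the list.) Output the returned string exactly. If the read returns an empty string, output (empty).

After 1 (read(4)): returned 'HRPX', offset=4
After 2 (tell()): offset=4
After 3 (seek(-17, END)): offset=11
After 4 (seek(0, SET)): offset=0
After 5 (read(8)): returned 'HRPX7Y2H', offset=8
After 6 (tell()): offset=8
After 7 (read(3)): returned 'O4L', offset=11
After 8 (seek(-6, END)): offset=22
After 9 (read(2)): returned 'V8', offset=24
After 10 (seek(-25, END)): offset=3

Answer: V8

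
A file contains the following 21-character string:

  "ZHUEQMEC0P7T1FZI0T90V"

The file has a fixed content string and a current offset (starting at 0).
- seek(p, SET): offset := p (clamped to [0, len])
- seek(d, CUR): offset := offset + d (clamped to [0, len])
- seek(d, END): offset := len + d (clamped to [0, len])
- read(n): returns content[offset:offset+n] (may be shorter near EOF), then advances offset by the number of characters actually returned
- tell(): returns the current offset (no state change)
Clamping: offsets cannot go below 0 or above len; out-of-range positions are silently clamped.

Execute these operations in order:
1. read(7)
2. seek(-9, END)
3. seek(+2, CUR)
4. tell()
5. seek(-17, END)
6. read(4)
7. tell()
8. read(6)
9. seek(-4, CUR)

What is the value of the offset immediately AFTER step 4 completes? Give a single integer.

After 1 (read(7)): returned 'ZHUEQME', offset=7
After 2 (seek(-9, END)): offset=12
After 3 (seek(+2, CUR)): offset=14
After 4 (tell()): offset=14

Answer: 14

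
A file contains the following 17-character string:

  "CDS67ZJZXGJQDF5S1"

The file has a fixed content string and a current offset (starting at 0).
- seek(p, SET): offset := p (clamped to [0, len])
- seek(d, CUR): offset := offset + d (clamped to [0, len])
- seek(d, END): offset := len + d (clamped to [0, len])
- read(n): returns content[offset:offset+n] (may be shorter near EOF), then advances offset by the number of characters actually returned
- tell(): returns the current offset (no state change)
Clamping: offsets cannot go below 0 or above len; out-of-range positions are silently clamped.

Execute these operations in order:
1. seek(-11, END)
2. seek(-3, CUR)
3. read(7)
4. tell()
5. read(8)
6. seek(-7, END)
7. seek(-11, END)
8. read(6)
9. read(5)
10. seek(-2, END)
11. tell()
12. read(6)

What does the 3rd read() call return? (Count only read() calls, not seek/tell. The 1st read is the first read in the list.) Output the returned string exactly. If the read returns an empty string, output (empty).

Answer: JZXGJQ

Derivation:
After 1 (seek(-11, END)): offset=6
After 2 (seek(-3, CUR)): offset=3
After 3 (read(7)): returned '67ZJZXG', offset=10
After 4 (tell()): offset=10
After 5 (read(8)): returned 'JQDF5S1', offset=17
After 6 (seek(-7, END)): offset=10
After 7 (seek(-11, END)): offset=6
After 8 (read(6)): returned 'JZXGJQ', offset=12
After 9 (read(5)): returned 'DF5S1', offset=17
After 10 (seek(-2, END)): offset=15
After 11 (tell()): offset=15
After 12 (read(6)): returned 'S1', offset=17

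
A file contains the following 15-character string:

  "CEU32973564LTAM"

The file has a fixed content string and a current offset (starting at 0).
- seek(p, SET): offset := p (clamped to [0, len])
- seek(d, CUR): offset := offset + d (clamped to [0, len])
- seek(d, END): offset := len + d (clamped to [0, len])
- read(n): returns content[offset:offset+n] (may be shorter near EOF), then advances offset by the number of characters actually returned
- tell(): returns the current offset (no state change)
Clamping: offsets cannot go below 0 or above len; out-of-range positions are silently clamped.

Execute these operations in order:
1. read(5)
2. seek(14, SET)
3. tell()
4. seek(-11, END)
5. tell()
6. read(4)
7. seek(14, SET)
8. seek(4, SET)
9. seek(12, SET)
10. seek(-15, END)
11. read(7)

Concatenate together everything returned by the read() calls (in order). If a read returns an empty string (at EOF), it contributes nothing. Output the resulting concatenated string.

Answer: CEU322973CEU3297

Derivation:
After 1 (read(5)): returned 'CEU32', offset=5
After 2 (seek(14, SET)): offset=14
After 3 (tell()): offset=14
After 4 (seek(-11, END)): offset=4
After 5 (tell()): offset=4
After 6 (read(4)): returned '2973', offset=8
After 7 (seek(14, SET)): offset=14
After 8 (seek(4, SET)): offset=4
After 9 (seek(12, SET)): offset=12
After 10 (seek(-15, END)): offset=0
After 11 (read(7)): returned 'CEU3297', offset=7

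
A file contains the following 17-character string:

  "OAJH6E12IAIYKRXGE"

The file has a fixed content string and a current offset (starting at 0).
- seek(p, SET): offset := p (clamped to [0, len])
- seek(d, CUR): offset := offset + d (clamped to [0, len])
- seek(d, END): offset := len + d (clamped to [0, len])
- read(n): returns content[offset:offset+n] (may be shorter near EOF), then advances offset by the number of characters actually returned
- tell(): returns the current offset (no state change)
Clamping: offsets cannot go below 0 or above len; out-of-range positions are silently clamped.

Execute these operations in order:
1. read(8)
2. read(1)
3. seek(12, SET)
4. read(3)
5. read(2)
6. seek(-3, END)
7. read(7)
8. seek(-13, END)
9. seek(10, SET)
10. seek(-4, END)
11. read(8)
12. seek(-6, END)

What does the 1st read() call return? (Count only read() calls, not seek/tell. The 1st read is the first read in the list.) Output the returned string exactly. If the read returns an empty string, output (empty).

After 1 (read(8)): returned 'OAJH6E12', offset=8
After 2 (read(1)): returned 'I', offset=9
After 3 (seek(12, SET)): offset=12
After 4 (read(3)): returned 'KRX', offset=15
After 5 (read(2)): returned 'GE', offset=17
After 6 (seek(-3, END)): offset=14
After 7 (read(7)): returned 'XGE', offset=17
After 8 (seek(-13, END)): offset=4
After 9 (seek(10, SET)): offset=10
After 10 (seek(-4, END)): offset=13
After 11 (read(8)): returned 'RXGE', offset=17
After 12 (seek(-6, END)): offset=11

Answer: OAJH6E12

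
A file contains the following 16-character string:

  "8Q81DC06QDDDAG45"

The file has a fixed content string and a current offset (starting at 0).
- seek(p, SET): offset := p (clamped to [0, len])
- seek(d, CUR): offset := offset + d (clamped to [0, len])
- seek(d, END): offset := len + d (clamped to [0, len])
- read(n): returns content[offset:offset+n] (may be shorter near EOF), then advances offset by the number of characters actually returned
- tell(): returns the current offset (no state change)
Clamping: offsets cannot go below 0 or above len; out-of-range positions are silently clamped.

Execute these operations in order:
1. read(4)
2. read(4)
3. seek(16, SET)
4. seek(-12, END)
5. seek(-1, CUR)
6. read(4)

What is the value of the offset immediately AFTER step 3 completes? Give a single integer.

After 1 (read(4)): returned '8Q81', offset=4
After 2 (read(4)): returned 'DC06', offset=8
After 3 (seek(16, SET)): offset=16

Answer: 16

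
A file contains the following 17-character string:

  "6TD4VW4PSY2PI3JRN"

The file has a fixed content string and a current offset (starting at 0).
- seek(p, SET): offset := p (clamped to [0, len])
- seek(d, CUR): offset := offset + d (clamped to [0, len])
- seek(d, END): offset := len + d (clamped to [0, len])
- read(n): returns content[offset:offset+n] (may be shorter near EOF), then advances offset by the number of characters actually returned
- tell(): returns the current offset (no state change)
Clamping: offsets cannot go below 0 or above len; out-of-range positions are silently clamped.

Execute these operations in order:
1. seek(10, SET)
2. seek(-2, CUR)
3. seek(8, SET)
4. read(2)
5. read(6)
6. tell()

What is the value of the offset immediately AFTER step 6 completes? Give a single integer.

Answer: 16

Derivation:
After 1 (seek(10, SET)): offset=10
After 2 (seek(-2, CUR)): offset=8
After 3 (seek(8, SET)): offset=8
After 4 (read(2)): returned 'SY', offset=10
After 5 (read(6)): returned '2PI3JR', offset=16
After 6 (tell()): offset=16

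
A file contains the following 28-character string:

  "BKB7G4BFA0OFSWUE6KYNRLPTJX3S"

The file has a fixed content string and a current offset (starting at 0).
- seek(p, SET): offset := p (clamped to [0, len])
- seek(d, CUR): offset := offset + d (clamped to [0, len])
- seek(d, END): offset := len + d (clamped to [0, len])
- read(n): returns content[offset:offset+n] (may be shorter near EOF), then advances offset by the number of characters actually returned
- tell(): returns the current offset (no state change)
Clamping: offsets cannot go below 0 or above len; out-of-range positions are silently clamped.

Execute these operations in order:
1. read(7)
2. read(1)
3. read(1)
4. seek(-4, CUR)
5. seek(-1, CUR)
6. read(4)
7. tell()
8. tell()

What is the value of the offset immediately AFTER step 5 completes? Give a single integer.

After 1 (read(7)): returned 'BKB7G4B', offset=7
After 2 (read(1)): returned 'F', offset=8
After 3 (read(1)): returned 'A', offset=9
After 4 (seek(-4, CUR)): offset=5
After 5 (seek(-1, CUR)): offset=4

Answer: 4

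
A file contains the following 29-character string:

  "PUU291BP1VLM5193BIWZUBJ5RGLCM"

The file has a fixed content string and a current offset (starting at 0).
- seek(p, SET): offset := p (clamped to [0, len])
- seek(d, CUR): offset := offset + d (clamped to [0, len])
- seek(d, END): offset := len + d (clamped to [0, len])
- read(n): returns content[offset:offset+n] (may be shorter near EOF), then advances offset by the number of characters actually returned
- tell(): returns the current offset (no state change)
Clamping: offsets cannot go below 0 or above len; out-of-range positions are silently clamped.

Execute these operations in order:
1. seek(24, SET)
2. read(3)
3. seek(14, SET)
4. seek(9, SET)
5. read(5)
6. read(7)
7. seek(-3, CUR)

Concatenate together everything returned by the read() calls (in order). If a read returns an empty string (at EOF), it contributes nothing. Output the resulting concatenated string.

Answer: RGLVLM5193BIWZU

Derivation:
After 1 (seek(24, SET)): offset=24
After 2 (read(3)): returned 'RGL', offset=27
After 3 (seek(14, SET)): offset=14
After 4 (seek(9, SET)): offset=9
After 5 (read(5)): returned 'VLM51', offset=14
After 6 (read(7)): returned '93BIWZU', offset=21
After 7 (seek(-3, CUR)): offset=18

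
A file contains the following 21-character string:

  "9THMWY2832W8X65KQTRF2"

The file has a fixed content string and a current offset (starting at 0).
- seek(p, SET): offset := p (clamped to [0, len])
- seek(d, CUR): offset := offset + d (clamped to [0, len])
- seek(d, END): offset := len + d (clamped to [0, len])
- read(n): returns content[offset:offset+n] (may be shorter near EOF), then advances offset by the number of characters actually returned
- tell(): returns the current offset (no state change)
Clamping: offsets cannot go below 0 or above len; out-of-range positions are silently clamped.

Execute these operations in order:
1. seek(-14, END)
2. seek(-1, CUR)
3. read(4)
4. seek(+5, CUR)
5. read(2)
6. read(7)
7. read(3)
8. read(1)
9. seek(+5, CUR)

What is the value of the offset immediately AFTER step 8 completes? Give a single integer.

Answer: 21

Derivation:
After 1 (seek(-14, END)): offset=7
After 2 (seek(-1, CUR)): offset=6
After 3 (read(4)): returned '2832', offset=10
After 4 (seek(+5, CUR)): offset=15
After 5 (read(2)): returned 'KQ', offset=17
After 6 (read(7)): returned 'TRF2', offset=21
After 7 (read(3)): returned '', offset=21
After 8 (read(1)): returned '', offset=21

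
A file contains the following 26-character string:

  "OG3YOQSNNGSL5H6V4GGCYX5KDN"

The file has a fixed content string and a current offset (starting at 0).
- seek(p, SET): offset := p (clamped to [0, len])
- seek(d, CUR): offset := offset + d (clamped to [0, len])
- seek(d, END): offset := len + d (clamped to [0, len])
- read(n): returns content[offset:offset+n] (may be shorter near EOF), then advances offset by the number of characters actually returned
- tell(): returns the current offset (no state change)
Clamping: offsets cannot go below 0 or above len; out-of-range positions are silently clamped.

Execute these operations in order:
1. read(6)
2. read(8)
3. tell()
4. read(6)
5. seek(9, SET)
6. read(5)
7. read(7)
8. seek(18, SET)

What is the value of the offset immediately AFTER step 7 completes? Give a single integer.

Answer: 21

Derivation:
After 1 (read(6)): returned 'OG3YOQ', offset=6
After 2 (read(8)): returned 'SNNGSL5H', offset=14
After 3 (tell()): offset=14
After 4 (read(6)): returned '6V4GGC', offset=20
After 5 (seek(9, SET)): offset=9
After 6 (read(5)): returned 'GSL5H', offset=14
After 7 (read(7)): returned '6V4GGCY', offset=21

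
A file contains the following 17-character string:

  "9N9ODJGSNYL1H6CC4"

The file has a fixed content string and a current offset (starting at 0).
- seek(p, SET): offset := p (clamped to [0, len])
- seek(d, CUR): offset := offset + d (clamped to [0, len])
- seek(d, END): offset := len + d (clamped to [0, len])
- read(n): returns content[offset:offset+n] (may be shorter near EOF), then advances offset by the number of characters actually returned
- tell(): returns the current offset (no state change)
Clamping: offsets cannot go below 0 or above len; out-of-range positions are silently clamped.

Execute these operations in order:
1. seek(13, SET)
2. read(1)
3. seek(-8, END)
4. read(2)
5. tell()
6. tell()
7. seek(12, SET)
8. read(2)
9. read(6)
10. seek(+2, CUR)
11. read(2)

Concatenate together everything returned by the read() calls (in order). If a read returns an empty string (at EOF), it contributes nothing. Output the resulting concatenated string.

After 1 (seek(13, SET)): offset=13
After 2 (read(1)): returned '6', offset=14
After 3 (seek(-8, END)): offset=9
After 4 (read(2)): returned 'YL', offset=11
After 5 (tell()): offset=11
After 6 (tell()): offset=11
After 7 (seek(12, SET)): offset=12
After 8 (read(2)): returned 'H6', offset=14
After 9 (read(6)): returned 'CC4', offset=17
After 10 (seek(+2, CUR)): offset=17
After 11 (read(2)): returned '', offset=17

Answer: 6YLH6CC4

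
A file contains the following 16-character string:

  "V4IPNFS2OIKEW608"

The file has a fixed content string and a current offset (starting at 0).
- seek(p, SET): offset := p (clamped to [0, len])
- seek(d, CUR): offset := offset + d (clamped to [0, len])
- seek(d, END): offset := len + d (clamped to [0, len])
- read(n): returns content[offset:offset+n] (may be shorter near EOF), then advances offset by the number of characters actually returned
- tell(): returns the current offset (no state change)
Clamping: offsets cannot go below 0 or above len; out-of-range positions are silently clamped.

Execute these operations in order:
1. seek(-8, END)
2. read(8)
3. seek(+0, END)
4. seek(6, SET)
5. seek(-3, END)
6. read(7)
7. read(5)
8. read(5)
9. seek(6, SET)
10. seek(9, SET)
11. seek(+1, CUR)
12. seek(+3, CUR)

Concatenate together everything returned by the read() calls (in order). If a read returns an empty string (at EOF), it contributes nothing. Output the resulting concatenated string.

Answer: OIKEW608608

Derivation:
After 1 (seek(-8, END)): offset=8
After 2 (read(8)): returned 'OIKEW608', offset=16
After 3 (seek(+0, END)): offset=16
After 4 (seek(6, SET)): offset=6
After 5 (seek(-3, END)): offset=13
After 6 (read(7)): returned '608', offset=16
After 7 (read(5)): returned '', offset=16
After 8 (read(5)): returned '', offset=16
After 9 (seek(6, SET)): offset=6
After 10 (seek(9, SET)): offset=9
After 11 (seek(+1, CUR)): offset=10
After 12 (seek(+3, CUR)): offset=13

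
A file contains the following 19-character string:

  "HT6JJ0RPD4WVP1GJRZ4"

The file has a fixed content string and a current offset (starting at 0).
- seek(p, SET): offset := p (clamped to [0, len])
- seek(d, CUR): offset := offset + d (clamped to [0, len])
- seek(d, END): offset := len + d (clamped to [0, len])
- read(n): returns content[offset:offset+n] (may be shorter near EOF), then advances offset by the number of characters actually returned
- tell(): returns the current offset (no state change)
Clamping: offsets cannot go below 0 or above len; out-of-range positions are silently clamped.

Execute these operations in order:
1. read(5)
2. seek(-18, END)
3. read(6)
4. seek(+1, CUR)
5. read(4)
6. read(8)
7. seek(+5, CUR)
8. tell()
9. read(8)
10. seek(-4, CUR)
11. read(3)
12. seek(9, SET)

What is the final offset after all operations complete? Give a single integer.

After 1 (read(5)): returned 'HT6JJ', offset=5
After 2 (seek(-18, END)): offset=1
After 3 (read(6)): returned 'T6JJ0R', offset=7
After 4 (seek(+1, CUR)): offset=8
After 5 (read(4)): returned 'D4WV', offset=12
After 6 (read(8)): returned 'P1GJRZ4', offset=19
After 7 (seek(+5, CUR)): offset=19
After 8 (tell()): offset=19
After 9 (read(8)): returned '', offset=19
After 10 (seek(-4, CUR)): offset=15
After 11 (read(3)): returned 'JRZ', offset=18
After 12 (seek(9, SET)): offset=9

Answer: 9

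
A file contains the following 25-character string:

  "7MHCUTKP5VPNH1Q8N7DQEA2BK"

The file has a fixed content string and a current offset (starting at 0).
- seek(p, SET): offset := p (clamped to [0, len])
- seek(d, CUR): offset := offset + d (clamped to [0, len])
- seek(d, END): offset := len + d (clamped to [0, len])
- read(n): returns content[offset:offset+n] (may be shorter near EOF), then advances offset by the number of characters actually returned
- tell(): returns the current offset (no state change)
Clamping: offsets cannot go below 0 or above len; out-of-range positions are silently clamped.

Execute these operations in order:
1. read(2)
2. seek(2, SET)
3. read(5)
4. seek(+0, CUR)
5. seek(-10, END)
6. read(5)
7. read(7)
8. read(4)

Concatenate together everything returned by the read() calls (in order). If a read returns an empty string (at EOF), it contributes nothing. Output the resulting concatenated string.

Answer: 7MHCUTK8N7DQEA2BK

Derivation:
After 1 (read(2)): returned '7M', offset=2
After 2 (seek(2, SET)): offset=2
After 3 (read(5)): returned 'HCUTK', offset=7
After 4 (seek(+0, CUR)): offset=7
After 5 (seek(-10, END)): offset=15
After 6 (read(5)): returned '8N7DQ', offset=20
After 7 (read(7)): returned 'EA2BK', offset=25
After 8 (read(4)): returned '', offset=25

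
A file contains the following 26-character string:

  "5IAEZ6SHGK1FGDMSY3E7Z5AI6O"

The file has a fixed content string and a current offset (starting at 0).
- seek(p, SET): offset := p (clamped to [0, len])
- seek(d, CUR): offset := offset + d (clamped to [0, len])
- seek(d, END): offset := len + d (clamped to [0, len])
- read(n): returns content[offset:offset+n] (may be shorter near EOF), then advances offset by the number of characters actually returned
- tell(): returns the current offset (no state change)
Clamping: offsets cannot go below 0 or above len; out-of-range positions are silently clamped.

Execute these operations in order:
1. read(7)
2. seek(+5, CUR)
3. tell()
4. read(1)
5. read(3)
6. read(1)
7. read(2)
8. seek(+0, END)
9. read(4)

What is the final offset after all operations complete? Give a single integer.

Answer: 26

Derivation:
After 1 (read(7)): returned '5IAEZ6S', offset=7
After 2 (seek(+5, CUR)): offset=12
After 3 (tell()): offset=12
After 4 (read(1)): returned 'G', offset=13
After 5 (read(3)): returned 'DMS', offset=16
After 6 (read(1)): returned 'Y', offset=17
After 7 (read(2)): returned '3E', offset=19
After 8 (seek(+0, END)): offset=26
After 9 (read(4)): returned '', offset=26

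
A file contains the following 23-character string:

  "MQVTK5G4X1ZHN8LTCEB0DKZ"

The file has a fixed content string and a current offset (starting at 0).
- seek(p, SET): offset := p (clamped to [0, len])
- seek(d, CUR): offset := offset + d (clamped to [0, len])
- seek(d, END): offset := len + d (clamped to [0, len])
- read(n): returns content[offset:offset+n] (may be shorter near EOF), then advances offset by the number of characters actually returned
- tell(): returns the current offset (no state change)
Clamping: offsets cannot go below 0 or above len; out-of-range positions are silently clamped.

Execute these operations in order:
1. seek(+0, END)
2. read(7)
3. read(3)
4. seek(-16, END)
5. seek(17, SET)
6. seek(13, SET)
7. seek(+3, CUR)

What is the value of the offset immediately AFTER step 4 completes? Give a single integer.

After 1 (seek(+0, END)): offset=23
After 2 (read(7)): returned '', offset=23
After 3 (read(3)): returned '', offset=23
After 4 (seek(-16, END)): offset=7

Answer: 7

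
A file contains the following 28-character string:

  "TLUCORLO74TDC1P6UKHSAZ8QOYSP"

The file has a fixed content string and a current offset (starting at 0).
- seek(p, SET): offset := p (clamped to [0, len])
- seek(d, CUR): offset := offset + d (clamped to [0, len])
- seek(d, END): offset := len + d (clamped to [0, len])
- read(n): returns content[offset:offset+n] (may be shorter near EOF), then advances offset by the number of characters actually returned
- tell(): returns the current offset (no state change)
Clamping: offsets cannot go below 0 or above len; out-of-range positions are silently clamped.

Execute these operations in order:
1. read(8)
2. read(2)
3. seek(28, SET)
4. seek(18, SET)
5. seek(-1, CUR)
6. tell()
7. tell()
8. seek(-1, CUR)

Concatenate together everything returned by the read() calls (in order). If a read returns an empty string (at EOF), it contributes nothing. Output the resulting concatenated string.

After 1 (read(8)): returned 'TLUCORLO', offset=8
After 2 (read(2)): returned '74', offset=10
After 3 (seek(28, SET)): offset=28
After 4 (seek(18, SET)): offset=18
After 5 (seek(-1, CUR)): offset=17
After 6 (tell()): offset=17
After 7 (tell()): offset=17
After 8 (seek(-1, CUR)): offset=16

Answer: TLUCORLO74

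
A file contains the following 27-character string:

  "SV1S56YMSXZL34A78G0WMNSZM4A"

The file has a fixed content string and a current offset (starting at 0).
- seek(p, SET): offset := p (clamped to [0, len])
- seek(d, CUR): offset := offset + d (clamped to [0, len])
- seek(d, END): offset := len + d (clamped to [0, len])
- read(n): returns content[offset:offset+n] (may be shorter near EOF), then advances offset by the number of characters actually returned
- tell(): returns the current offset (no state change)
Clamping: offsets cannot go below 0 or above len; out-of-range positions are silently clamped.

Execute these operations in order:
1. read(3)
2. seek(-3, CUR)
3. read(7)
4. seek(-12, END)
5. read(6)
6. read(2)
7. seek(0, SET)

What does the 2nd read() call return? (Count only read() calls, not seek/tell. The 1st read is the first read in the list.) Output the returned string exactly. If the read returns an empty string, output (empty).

Answer: SV1S56Y

Derivation:
After 1 (read(3)): returned 'SV1', offset=3
After 2 (seek(-3, CUR)): offset=0
After 3 (read(7)): returned 'SV1S56Y', offset=7
After 4 (seek(-12, END)): offset=15
After 5 (read(6)): returned '78G0WM', offset=21
After 6 (read(2)): returned 'NS', offset=23
After 7 (seek(0, SET)): offset=0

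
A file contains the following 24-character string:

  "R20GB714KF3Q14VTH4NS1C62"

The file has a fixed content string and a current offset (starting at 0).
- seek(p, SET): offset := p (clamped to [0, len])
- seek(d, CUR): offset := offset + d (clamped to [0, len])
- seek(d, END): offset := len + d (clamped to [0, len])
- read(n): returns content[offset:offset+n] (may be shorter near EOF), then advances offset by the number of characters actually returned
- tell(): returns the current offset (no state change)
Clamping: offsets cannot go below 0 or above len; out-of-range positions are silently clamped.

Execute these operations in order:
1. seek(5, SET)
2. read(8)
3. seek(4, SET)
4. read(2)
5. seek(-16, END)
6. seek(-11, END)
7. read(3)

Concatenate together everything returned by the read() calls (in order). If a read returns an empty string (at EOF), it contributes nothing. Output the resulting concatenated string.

After 1 (seek(5, SET)): offset=5
After 2 (read(8)): returned '714KF3Q1', offset=13
After 3 (seek(4, SET)): offset=4
After 4 (read(2)): returned 'B7', offset=6
After 5 (seek(-16, END)): offset=8
After 6 (seek(-11, END)): offset=13
After 7 (read(3)): returned '4VT', offset=16

Answer: 714KF3Q1B74VT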